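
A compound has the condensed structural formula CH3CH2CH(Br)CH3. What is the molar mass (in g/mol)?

Element totals:
  C: 4
  H: 9
  Br: 1
Molecular formula: C4H9Br.
  M = 4(12.011) + 9(1.008) + 79.904
    = 48.044 + 9.072 + 79.904 = 137.020

137.02 g/mol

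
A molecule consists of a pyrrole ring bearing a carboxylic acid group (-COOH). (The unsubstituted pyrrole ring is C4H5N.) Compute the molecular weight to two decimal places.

Atom tally by fragment:
  pyrrole ring core → C:4 H:5 N:1
  (− 1 ring H displaced by substituents)
  + COOH → C:1 H:1 O:2
Element totals:
  C: 5
  H: 5
  N: 1
  O: 2
Molecular formula: C5H5NO2.
  M = 5(12.011) + 5(1.008) + 14.007 + 2(15.999)
    = 60.055 + 5.040 + 14.007 + 31.998 = 111.100

111.10 g/mol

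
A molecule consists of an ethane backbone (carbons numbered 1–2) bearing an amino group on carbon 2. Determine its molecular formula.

C2H7N

Atom tally by fragment:
  CH3 → C:1 H:3
  CH2NH2 → C:1 H:4 N:1
Element totals:
  C: 2
  H: 7
  N: 1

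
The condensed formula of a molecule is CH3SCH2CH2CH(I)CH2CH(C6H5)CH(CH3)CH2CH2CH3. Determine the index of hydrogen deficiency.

4

Atom tally by fragment:
  CH3SCH2 → C:2 H:5 S:1
  CH2 → C:1 H:2
  CH(I) → C:1 H:1 I:1
  CH2 → C:1 H:2
  CH(C6H5) → C:7 H:6
  CH(CH3) → C:2 H:4
  CH2 → C:1 H:2
  CH2 → C:1 H:2
  CH3 → C:1 H:3
Element totals:
  C: 17
  H: 27
  I: 1
  S: 1
Molecular formula: C17H27IS.
DoU = (2C + 2 + N − H − X) / 2 = (2·17 + 2 + 0 − 27 − 1) / 2 = 4.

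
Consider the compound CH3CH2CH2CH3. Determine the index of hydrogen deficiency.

Atom tally by fragment:
  CH3 → C:1 H:3
  CH2 → C:1 H:2
  CH2 → C:1 H:2
  CH3 → C:1 H:3
Element totals:
  C: 4
  H: 10
Molecular formula: C4H10.
DoU = (2C + 2 + N − H − X) / 2 = (2·4 + 2 + 0 − 10 − 0) / 2 = 0.

0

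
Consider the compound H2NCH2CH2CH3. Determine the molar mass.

Atom tally by fragment:
  H2NCH2 → C:1 H:4 N:1
  CH2 → C:1 H:2
  CH3 → C:1 H:3
Element totals:
  C: 3
  H: 9
  N: 1
Molecular formula: C3H9N.
  M = 3(12.011) + 9(1.008) + 14.007
    = 36.033 + 9.072 + 14.007 = 59.112

59.11 g/mol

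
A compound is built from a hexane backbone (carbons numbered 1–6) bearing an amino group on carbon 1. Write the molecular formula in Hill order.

Atom tally by fragment:
  H2NCH2 → C:1 H:4 N:1
  CH2 → C:1 H:2
  CH2 → C:1 H:2
  CH2 → C:1 H:2
  CH2 → C:1 H:2
  CH3 → C:1 H:3
Element totals:
  C: 6
  H: 15
  N: 1

C6H15N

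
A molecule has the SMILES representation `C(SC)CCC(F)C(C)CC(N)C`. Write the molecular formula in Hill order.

C10H22FNS

Atom tally by fragment:
  CH3SCH2 → C:2 H:5 S:1
  CH2 → C:1 H:2
  CH2 → C:1 H:2
  CH(F) → C:1 H:1 F:1
  CH(CH3) → C:2 H:4
  CH2 → C:1 H:2
  CH(NH2) → C:1 H:3 N:1
  CH3 → C:1 H:3
Element totals:
  C: 10
  H: 22
  F: 1
  N: 1
  S: 1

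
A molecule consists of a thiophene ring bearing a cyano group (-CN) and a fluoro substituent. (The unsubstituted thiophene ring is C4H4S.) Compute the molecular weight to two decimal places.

127.14 g/mol

Atom tally by fragment:
  thiophene ring core → C:4 H:4 S:1
  (− 2 ring H displaced by substituents)
  + CN → C:1 N:1
  + F → F:1
Element totals:
  C: 5
  H: 2
  F: 1
  N: 1
  S: 1
Molecular formula: C5H2FNS.
  M = 5(12.011) + 2(1.008) + 18.998 + 14.007 + 32.06
    = 60.055 + 2.016 + 18.998 + 14.007 + 32.060 = 127.136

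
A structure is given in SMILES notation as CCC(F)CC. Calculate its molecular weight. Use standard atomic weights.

90.14 g/mol

Atom tally by fragment:
  CH3 → C:1 H:3
  CH2 → C:1 H:2
  CH(F) → C:1 H:1 F:1
  CH2 → C:1 H:2
  CH3 → C:1 H:3
Element totals:
  C: 5
  H: 11
  F: 1
Molecular formula: C5H11F.
  M = 5(12.011) + 11(1.008) + 18.998
    = 60.055 + 11.088 + 18.998 = 90.141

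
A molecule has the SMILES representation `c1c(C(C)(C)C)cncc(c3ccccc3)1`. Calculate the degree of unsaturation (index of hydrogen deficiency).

8

Atom tally by fragment:
  pyridine ring core → C:5 H:5 N:1
  (− 2 ring H displaced by substituents)
  + C(CH3)3 → C:4 H:9
  + C6H5 → C:6 H:5
Element totals:
  C: 15
  H: 17
  N: 1
Molecular formula: C15H17N.
DoU = (2C + 2 + N − H − X) / 2 = (2·15 + 2 + 1 − 17 − 0) / 2 = 8.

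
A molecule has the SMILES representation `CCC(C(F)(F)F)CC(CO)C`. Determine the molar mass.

184.20 g/mol

Atom tally by fragment:
  CH3 → C:1 H:3
  CH2 → C:1 H:2
  CH(CF3) → C:2 H:1 F:3
  CH2 → C:1 H:2
  CH(CH2OH) → C:2 H:4 O:1
  CH3 → C:1 H:3
Element totals:
  C: 8
  H: 15
  F: 3
  O: 1
Molecular formula: C8H15F3O.
  M = 8(12.011) + 15(1.008) + 3(18.998) + 15.999
    = 96.088 + 15.120 + 56.994 + 15.999 = 184.201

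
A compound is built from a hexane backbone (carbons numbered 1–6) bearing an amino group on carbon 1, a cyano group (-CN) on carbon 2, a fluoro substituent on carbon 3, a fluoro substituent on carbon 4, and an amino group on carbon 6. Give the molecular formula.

Atom tally by fragment:
  H2NCH2 → C:1 H:4 N:1
  CH(CN) → C:2 H:1 N:1
  CH(F) → C:1 H:1 F:1
  CH(F) → C:1 H:1 F:1
  CH2 → C:1 H:2
  CH2NH2 → C:1 H:4 N:1
Element totals:
  C: 7
  H: 13
  F: 2
  N: 3

C7H13F2N3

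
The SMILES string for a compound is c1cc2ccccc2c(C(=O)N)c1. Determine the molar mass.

Atom tally by fragment:
  naphthalene ring system core → C:10 H:8
  (− 1 ring H displaced by substituents)
  + CONH2 → C:1 H:2 O:1 N:1
Element totals:
  C: 11
  H: 9
  N: 1
  O: 1
Molecular formula: C11H9NO.
  M = 11(12.011) + 9(1.008) + 14.007 + 15.999
    = 132.121 + 9.072 + 14.007 + 15.999 = 171.199

171.20 g/mol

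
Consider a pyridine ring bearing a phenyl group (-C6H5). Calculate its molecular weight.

Atom tally by fragment:
  pyridine ring core → C:5 H:5 N:1
  (− 1 ring H displaced by substituents)
  + C6H5 → C:6 H:5
Element totals:
  C: 11
  H: 9
  N: 1
Molecular formula: C11H9N.
  M = 11(12.011) + 9(1.008) + 14.007
    = 132.121 + 9.072 + 14.007 = 155.200

155.20 g/mol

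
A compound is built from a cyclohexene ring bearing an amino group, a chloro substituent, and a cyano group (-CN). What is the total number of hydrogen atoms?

Atom tally by fragment:
  cyclohexene ring core → C:6 H:10
  (− 3 ring H displaced by substituents)
  + NH2 → N:1 H:2
  + Cl → Cl:1
  + CN → C:1 N:1
Element totals:
  C: 7
  H: 9
  Cl: 1
  N: 2

9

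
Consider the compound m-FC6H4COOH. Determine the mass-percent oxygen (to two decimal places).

22.84%

Atom tally by fragment:
  benzene ring core → C:6 H:6
  (− 2 ring H displaced by substituents)
  + F → F:1
  + COOH → C:1 H:1 O:2
Element totals:
  C: 7
  H: 5
  F: 1
  O: 2
Molecular formula: C7H5FO2.
Molar mass = 140.113 g/mol.
Mass from O: 2 × 15.999 = 31.998 g/mol.
%O = 31.998 / 140.113 × 100 = 22.84%.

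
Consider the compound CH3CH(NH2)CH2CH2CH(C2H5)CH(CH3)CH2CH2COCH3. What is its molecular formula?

C13H27NO

Element totals:
  C: 13
  H: 27
  N: 1
  O: 1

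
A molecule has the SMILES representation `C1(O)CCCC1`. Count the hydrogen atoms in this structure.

Atom tally by fragment:
  cyclopentane ring core → C:5 H:10
  (− 1 ring H displaced by substituents)
  + OH → O:1 H:1
Element totals:
  C: 5
  H: 10
  O: 1

10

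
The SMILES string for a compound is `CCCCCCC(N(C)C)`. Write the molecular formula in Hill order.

Atom tally by fragment:
  CH3 → C:1 H:3
  CH2 → C:1 H:2
  CH2 → C:1 H:2
  CH2 → C:1 H:2
  CH2 → C:1 H:2
  CH2 → C:1 H:2
  CH2N(CH3)2 → C:3 H:8 N:1
Element totals:
  C: 9
  H: 21
  N: 1

C9H21N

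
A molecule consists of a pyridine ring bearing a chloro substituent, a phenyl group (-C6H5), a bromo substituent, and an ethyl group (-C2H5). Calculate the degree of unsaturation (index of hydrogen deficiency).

Atom tally by fragment:
  pyridine ring core → C:5 H:5 N:1
  (− 4 ring H displaced by substituents)
  + Cl → Cl:1
  + C6H5 → C:6 H:5
  + Br → Br:1
  + C2H5 → C:2 H:5
Element totals:
  C: 13
  H: 11
  Br: 1
  Cl: 1
  N: 1
Molecular formula: C13H11BrClN.
DoU = (2C + 2 + N − H − X) / 2 = (2·13 + 2 + 1 − 11 − 2) / 2 = 8.

8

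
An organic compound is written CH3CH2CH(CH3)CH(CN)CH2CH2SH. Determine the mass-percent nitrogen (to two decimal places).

8.91%

Atom tally by fragment:
  CH3 → C:1 H:3
  CH2 → C:1 H:2
  CH(CH3) → C:2 H:4
  CH(CN) → C:2 H:1 N:1
  CH2 → C:1 H:2
  CH2SH → C:1 H:3 S:1
Element totals:
  C: 8
  H: 15
  N: 1
  S: 1
Molecular formula: C8H15NS.
Molar mass = 157.275 g/mol.
Mass from N: 1 × 14.007 = 14.007 g/mol.
%N = 14.007 / 157.275 × 100 = 8.91%.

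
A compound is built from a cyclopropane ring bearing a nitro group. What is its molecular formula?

C3H5NO2

Atom tally by fragment:
  cyclopropane ring core → C:3 H:6
  (− 1 ring H displaced by substituents)
  + NO2 → N:1 O:2
Element totals:
  C: 3
  H: 5
  N: 1
  O: 2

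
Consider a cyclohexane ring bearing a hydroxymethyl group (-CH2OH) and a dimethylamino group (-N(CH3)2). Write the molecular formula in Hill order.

C9H19NO

Atom tally by fragment:
  cyclohexane ring core → C:6 H:12
  (− 2 ring H displaced by substituents)
  + CH2OH → C:1 H:3 O:1
  + N(CH3)2 → N:1 C:2 H:6
Element totals:
  C: 9
  H: 19
  N: 1
  O: 1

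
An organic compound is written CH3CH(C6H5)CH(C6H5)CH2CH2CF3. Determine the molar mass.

Element totals:
  C: 18
  H: 19
  F: 3
Molecular formula: C18H19F3.
  M = 18(12.011) + 19(1.008) + 3(18.998)
    = 216.198 + 19.152 + 56.994 = 292.344

292.34 g/mol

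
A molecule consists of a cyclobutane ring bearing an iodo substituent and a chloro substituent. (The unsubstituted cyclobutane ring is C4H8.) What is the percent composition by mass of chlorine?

16.38%

Atom tally by fragment:
  cyclobutane ring core → C:4 H:8
  (− 2 ring H displaced by substituents)
  + I → I:1
  + Cl → Cl:1
Element totals:
  C: 4
  H: 6
  Cl: 1
  I: 1
Molecular formula: C4H6ClI.
Molar mass = 216.446 g/mol.
Mass from Cl: 1 × 35.45 = 35.450 g/mol.
%Cl = 35.450 / 216.446 × 100 = 16.38%.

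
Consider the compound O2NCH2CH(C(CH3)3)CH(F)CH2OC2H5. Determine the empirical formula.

C10H20FNO3

Atom tally by fragment:
  O2NCH2 → C:1 H:2 N:1 O:2
  CH(C(CH3)3) → C:5 H:10
  CH(F) → C:1 H:1 F:1
  CH2OC2H5 → C:3 H:7 O:1
Element totals:
  C: 10
  H: 20
  F: 1
  N: 1
  O: 3
Molecular formula: C10H20FNO3.
gcd of subscripts (10, 1, 20, 1, 3) = 1, so the empirical formula equals the molecular formula.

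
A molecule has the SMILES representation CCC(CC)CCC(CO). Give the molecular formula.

Atom tally by fragment:
  CH3 → C:1 H:3
  CH2 → C:1 H:2
  CH(C2H5) → C:3 H:6
  CH2 → C:1 H:2
  CH2 → C:1 H:2
  CH2CH2OH → C:2 H:5 O:1
Element totals:
  C: 9
  H: 20
  O: 1

C9H20O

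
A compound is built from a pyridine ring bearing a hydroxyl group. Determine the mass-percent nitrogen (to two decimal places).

14.73%

Atom tally by fragment:
  pyridine ring core → C:5 H:5 N:1
  (− 1 ring H displaced by substituents)
  + OH → O:1 H:1
Element totals:
  C: 5
  H: 5
  N: 1
  O: 1
Molecular formula: C5H5NO.
Molar mass = 95.101 g/mol.
Mass from N: 1 × 14.007 = 14.007 g/mol.
%N = 14.007 / 95.101 × 100 = 14.73%.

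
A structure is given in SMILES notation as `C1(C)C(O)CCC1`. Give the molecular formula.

C6H12O

Atom tally by fragment:
  cyclopentane ring core → C:5 H:10
  (− 2 ring H displaced by substituents)
  + CH3 → C:1 H:3
  + OH → O:1 H:1
Element totals:
  C: 6
  H: 12
  O: 1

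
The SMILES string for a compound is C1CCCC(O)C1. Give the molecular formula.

C6H12O

Atom tally by fragment:
  cyclohexane ring core → C:6 H:12
  (− 1 ring H displaced by substituents)
  + OH → O:1 H:1
Element totals:
  C: 6
  H: 12
  O: 1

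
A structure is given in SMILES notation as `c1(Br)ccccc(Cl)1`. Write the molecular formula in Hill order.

C6H4BrCl

Atom tally by fragment:
  benzene ring core → C:6 H:6
  (− 2 ring H displaced by substituents)
  + Br → Br:1
  + Cl → Cl:1
Element totals:
  C: 6
  H: 4
  Br: 1
  Cl: 1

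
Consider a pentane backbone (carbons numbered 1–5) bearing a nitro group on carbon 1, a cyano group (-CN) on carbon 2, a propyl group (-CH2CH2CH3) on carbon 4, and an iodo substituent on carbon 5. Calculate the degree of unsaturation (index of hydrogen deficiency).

3

Atom tally by fragment:
  O2NCH2 → C:1 H:2 N:1 O:2
  CH(CN) → C:2 H:1 N:1
  CH2 → C:1 H:2
  CH(CH2CH2CH3) → C:4 H:8
  CH2I → C:1 H:2 I:1
Element totals:
  C: 9
  H: 15
  I: 1
  N: 2
  O: 2
Molecular formula: C9H15IN2O2.
DoU = (2C + 2 + N − H − X) / 2 = (2·9 + 2 + 2 − 15 − 1) / 2 = 3.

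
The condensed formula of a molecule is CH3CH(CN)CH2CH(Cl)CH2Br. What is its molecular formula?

C6H9BrClN

Element totals:
  C: 6
  H: 9
  Br: 1
  Cl: 1
  N: 1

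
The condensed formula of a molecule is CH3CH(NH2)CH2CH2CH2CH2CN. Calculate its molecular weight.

Atom tally by fragment:
  CH3 → C:1 H:3
  CH(NH2) → C:1 H:3 N:1
  CH2 → C:1 H:2
  CH2 → C:1 H:2
  CH2 → C:1 H:2
  CH2CN → C:2 H:2 N:1
Element totals:
  C: 7
  H: 14
  N: 2
Molecular formula: C7H14N2.
  M = 7(12.011) + 14(1.008) + 2(14.007)
    = 84.077 + 14.112 + 28.014 = 126.203

126.20 g/mol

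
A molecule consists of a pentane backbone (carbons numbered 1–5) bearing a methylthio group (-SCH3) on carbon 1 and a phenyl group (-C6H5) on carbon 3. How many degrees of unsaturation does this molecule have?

Atom tally by fragment:
  CH3SCH2 → C:2 H:5 S:1
  CH2 → C:1 H:2
  CH(C6H5) → C:7 H:6
  CH2 → C:1 H:2
  CH3 → C:1 H:3
Element totals:
  C: 12
  H: 18
  S: 1
Molecular formula: C12H18S.
DoU = (2C + 2 + N − H − X) / 2 = (2·12 + 2 + 0 − 18 − 0) / 2 = 4.

4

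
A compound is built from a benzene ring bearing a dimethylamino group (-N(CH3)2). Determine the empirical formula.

C8H11N

Atom tally by fragment:
  benzene ring core → C:6 H:6
  (− 1 ring H displaced by substituents)
  + N(CH3)2 → N:1 C:2 H:6
Element totals:
  C: 8
  H: 11
  N: 1
Molecular formula: C8H11N.
gcd of subscripts (8, 11, 1) = 1, so the empirical formula equals the molecular formula.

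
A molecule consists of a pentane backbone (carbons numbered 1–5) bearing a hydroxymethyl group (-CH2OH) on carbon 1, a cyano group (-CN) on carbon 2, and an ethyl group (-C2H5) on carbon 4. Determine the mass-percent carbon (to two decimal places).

69.63%

Atom tally by fragment:
  HOCH2CH2 → C:2 H:5 O:1
  CH(CN) → C:2 H:1 N:1
  CH2 → C:1 H:2
  CH(C2H5) → C:3 H:6
  CH3 → C:1 H:3
Element totals:
  C: 9
  H: 17
  N: 1
  O: 1
Molecular formula: C9H17NO.
Molar mass = 155.241 g/mol.
Mass from C: 9 × 12.011 = 108.099 g/mol.
%C = 108.099 / 155.241 × 100 = 69.63%.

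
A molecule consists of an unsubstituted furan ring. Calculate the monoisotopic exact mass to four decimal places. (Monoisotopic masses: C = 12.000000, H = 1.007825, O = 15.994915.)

68.0262

Atom tally by fragment:
  furan ring core → C:4 H:4 O:1
Element totals:
  C: 4
  H: 4
  O: 1
Molecular formula: C4H4O.
  M = 4(12.0) + 4(1.007825) + 15.994915
    = 48.000000 + 4.031300 + 15.994915 = 68.026215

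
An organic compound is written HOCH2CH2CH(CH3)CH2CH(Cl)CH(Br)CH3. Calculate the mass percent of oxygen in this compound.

6.57%

Element totals:
  C: 8
  H: 16
  Br: 1
  Cl: 1
  O: 1
Molecular formula: C8H16BrClO.
Molar mass = 243.569 g/mol.
Mass from O: 1 × 15.999 = 15.999 g/mol.
%O = 15.999 / 243.569 × 100 = 6.57%.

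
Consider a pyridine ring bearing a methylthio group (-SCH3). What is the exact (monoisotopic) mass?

Atom tally by fragment:
  pyridine ring core → C:5 H:5 N:1
  (− 1 ring H displaced by substituents)
  + SCH3 → C:1 H:3 S:1
Element totals:
  C: 6
  H: 7
  N: 1
  S: 1
Molecular formula: C6H7NS.
  M = 6(12.0) + 7(1.007825) + 14.003074 + 31.972071
    = 72.000000 + 7.054775 + 14.003074 + 31.972071 = 125.029920

125.0299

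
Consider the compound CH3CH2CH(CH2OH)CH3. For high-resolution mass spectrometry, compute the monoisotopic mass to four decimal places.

Element totals:
  C: 5
  H: 12
  O: 1
Molecular formula: C5H12O.
  M = 5(12.0) + 12(1.007825) + 15.994915
    = 60.000000 + 12.093900 + 15.994915 = 88.088815

88.0888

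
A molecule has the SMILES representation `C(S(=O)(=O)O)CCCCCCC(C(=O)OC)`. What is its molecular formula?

C10H20O5S

Atom tally by fragment:
  HO3SCH2 → C:1 H:3 S:1 O:3
  CH2 → C:1 H:2
  CH2 → C:1 H:2
  CH2 → C:1 H:2
  CH2 → C:1 H:2
  CH2 → C:1 H:2
  CH2 → C:1 H:2
  CH2COOCH3 → C:3 H:5 O:2
Element totals:
  C: 10
  H: 20
  O: 5
  S: 1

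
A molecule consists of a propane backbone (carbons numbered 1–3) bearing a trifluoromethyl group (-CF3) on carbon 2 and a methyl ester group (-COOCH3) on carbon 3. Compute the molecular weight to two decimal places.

170.13 g/mol

Atom tally by fragment:
  CH3 → C:1 H:3
  CH(CF3) → C:2 H:1 F:3
  CH2COOCH3 → C:3 H:5 O:2
Element totals:
  C: 6
  H: 9
  F: 3
  O: 2
Molecular formula: C6H9F3O2.
  M = 6(12.011) + 9(1.008) + 3(18.998) + 2(15.999)
    = 72.066 + 9.072 + 56.994 + 31.998 = 170.130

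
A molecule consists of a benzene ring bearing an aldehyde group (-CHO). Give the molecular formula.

Atom tally by fragment:
  benzene ring core → C:6 H:6
  (− 1 ring H displaced by substituents)
  + CHO → C:1 H:1 O:1
Element totals:
  C: 7
  H: 6
  O: 1

C7H6O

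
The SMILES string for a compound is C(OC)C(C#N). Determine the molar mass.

85.11 g/mol

Atom tally by fragment:
  CH3OCH2 → C:2 H:5 O:1
  CH2CN → C:2 H:2 N:1
Element totals:
  C: 4
  H: 7
  N: 1
  O: 1
Molecular formula: C4H7NO.
  M = 4(12.011) + 7(1.008) + 14.007 + 15.999
    = 48.044 + 7.056 + 14.007 + 15.999 = 85.106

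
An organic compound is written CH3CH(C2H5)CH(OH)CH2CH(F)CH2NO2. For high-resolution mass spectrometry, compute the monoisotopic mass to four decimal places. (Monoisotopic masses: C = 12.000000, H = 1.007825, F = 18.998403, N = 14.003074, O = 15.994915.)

193.1114

Atom tally by fragment:
  CH3 → C:1 H:3
  CH(C2H5) → C:3 H:6
  CH(OH) → C:1 H:2 O:1
  CH2 → C:1 H:2
  CH(F) → C:1 H:1 F:1
  CH2NO2 → C:1 H:2 N:1 O:2
Element totals:
  C: 8
  H: 16
  F: 1
  N: 1
  O: 3
Molecular formula: C8H16FNO3.
  M = 8(12.0) + 16(1.007825) + 18.998403 + 14.003074 + 3(15.994915)
    = 96.000000 + 16.125200 + 18.998403 + 14.003074 + 47.984745 = 193.111422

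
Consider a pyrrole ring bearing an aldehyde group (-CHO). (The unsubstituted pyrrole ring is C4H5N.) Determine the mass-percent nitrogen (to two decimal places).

14.73%

Atom tally by fragment:
  pyrrole ring core → C:4 H:5 N:1
  (− 1 ring H displaced by substituents)
  + CHO → C:1 H:1 O:1
Element totals:
  C: 5
  H: 5
  N: 1
  O: 1
Molecular formula: C5H5NO.
Molar mass = 95.101 g/mol.
Mass from N: 1 × 14.007 = 14.007 g/mol.
%N = 14.007 / 95.101 × 100 = 14.73%.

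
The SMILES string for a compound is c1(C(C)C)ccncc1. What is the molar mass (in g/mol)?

121.18 g/mol

Atom tally by fragment:
  pyridine ring core → C:5 H:5 N:1
  (− 1 ring H displaced by substituents)
  + CH(CH3)2 → C:3 H:7
Element totals:
  C: 8
  H: 11
  N: 1
Molecular formula: C8H11N.
  M = 8(12.011) + 11(1.008) + 14.007
    = 96.088 + 11.088 + 14.007 = 121.183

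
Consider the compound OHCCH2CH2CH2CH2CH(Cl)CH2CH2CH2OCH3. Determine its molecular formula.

C10H19ClO2

Atom tally by fragment:
  OHCCH2 → C:2 H:3 O:1
  CH2 → C:1 H:2
  CH2 → C:1 H:2
  CH2 → C:1 H:2
  CH(Cl) → C:1 H:1 Cl:1
  CH2 → C:1 H:2
  CH2 → C:1 H:2
  CH2OCH3 → C:2 H:5 O:1
Element totals:
  C: 10
  H: 19
  Cl: 1
  O: 2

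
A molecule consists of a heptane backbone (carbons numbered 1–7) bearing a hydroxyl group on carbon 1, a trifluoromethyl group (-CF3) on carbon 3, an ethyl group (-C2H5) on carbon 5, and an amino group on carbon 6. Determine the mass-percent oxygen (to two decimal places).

Atom tally by fragment:
  HOCH2 → C:1 H:3 O:1
  CH2 → C:1 H:2
  CH(CF3) → C:2 H:1 F:3
  CH2 → C:1 H:2
  CH(C2H5) → C:3 H:6
  CH(NH2) → C:1 H:3 N:1
  CH3 → C:1 H:3
Element totals:
  C: 10
  H: 20
  F: 3
  N: 1
  O: 1
Molecular formula: C10H20F3NO.
Molar mass = 227.270 g/mol.
Mass from O: 1 × 15.999 = 15.999 g/mol.
%O = 15.999 / 227.270 × 100 = 7.04%.

7.04%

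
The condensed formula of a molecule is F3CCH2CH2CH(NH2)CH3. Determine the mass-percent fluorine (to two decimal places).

40.38%

Element totals:
  C: 5
  H: 10
  F: 3
  N: 1
Molecular formula: C5H10F3N.
Molar mass = 141.136 g/mol.
Mass from F: 3 × 18.998 = 56.994 g/mol.
%F = 56.994 / 141.136 × 100 = 40.38%.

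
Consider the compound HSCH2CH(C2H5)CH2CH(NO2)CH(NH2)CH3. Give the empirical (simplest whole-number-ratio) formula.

Element totals:
  C: 8
  H: 18
  N: 2
  O: 2
  S: 1
Molecular formula: C8H18N2O2S.
gcd of subscripts (8, 18, 2, 2, 1) = 1, so the empirical formula equals the molecular formula.

C8H18N2O2S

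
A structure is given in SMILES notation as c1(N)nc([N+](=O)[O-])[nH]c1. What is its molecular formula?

C3H4N4O2

Atom tally by fragment:
  imidazole ring core → C:3 H:4 N:2
  (− 2 ring H displaced by substituents)
  + NH2 → N:1 H:2
  + NO2 → N:1 O:2
Element totals:
  C: 3
  H: 4
  N: 4
  O: 2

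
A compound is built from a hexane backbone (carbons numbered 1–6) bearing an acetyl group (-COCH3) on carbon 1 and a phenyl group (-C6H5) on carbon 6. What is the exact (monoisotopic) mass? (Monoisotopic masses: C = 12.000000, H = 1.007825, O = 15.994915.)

Atom tally by fragment:
  CH3COCH2 → C:3 H:5 O:1
  CH2 → C:1 H:2
  CH2 → C:1 H:2
  CH2 → C:1 H:2
  CH2 → C:1 H:2
  CH2C6H5 → C:7 H:7
Element totals:
  C: 14
  H: 20
  O: 1
Molecular formula: C14H20O.
  M = 14(12.0) + 20(1.007825) + 15.994915
    = 168.000000 + 20.156500 + 15.994915 = 204.151415

204.1514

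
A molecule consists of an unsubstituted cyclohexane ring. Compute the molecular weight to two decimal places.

84.16 g/mol

Atom tally by fragment:
  cyclohexane ring core → C:6 H:12
Element totals:
  C: 6
  H: 12
Molecular formula: C6H12.
  M = 6(12.011) + 12(1.008)
    = 72.066 + 12.096 = 84.162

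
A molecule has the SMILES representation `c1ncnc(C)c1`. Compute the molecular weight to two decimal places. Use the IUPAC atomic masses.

Atom tally by fragment:
  pyrimidine ring core → C:4 H:4 N:2
  (− 1 ring H displaced by substituents)
  + CH3 → C:1 H:3
Element totals:
  C: 5
  H: 6
  N: 2
Molecular formula: C5H6N2.
  M = 5(12.011) + 6(1.008) + 2(14.007)
    = 60.055 + 6.048 + 28.014 = 94.117

94.12 g/mol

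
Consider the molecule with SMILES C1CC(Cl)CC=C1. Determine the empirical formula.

C6H9Cl

Atom tally by fragment:
  cyclohexene ring core → C:6 H:10
  (− 1 ring H displaced by substituents)
  + Cl → Cl:1
Element totals:
  C: 6
  H: 9
  Cl: 1
Molecular formula: C6H9Cl.
gcd of subscripts (6, 1, 9) = 1, so the empirical formula equals the molecular formula.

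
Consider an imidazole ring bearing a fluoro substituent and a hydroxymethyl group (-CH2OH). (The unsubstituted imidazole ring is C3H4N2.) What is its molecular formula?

C4H5FN2O

Atom tally by fragment:
  imidazole ring core → C:3 H:4 N:2
  (− 2 ring H displaced by substituents)
  + F → F:1
  + CH2OH → C:1 H:3 O:1
Element totals:
  C: 4
  H: 5
  F: 1
  N: 2
  O: 1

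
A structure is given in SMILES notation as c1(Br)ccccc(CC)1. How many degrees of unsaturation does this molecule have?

4

Atom tally by fragment:
  benzene ring core → C:6 H:6
  (− 2 ring H displaced by substituents)
  + Br → Br:1
  + C2H5 → C:2 H:5
Element totals:
  C: 8
  H: 9
  Br: 1
Molecular formula: C8H9Br.
DoU = (2C + 2 + N − H − X) / 2 = (2·8 + 2 + 0 − 9 − 1) / 2 = 4.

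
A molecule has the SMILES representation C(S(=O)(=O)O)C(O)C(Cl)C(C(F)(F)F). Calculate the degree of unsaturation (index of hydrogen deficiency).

0

Atom tally by fragment:
  HO3SCH2 → C:1 H:3 S:1 O:3
  CH(OH) → C:1 H:2 O:1
  CH(Cl) → C:1 H:1 Cl:1
  CH2CF3 → C:2 H:2 F:3
Element totals:
  C: 5
  H: 8
  Cl: 1
  F: 3
  O: 4
  S: 1
Molecular formula: C5H8ClF3O4S.
DoU = (2C + 2 + N − H − X) / 2 = (2·5 + 2 + 0 − 8 − 4) / 2 = 0.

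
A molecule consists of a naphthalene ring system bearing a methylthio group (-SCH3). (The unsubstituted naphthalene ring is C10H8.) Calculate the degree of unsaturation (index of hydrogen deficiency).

7

Atom tally by fragment:
  naphthalene ring system core → C:10 H:8
  (− 1 ring H displaced by substituents)
  + SCH3 → C:1 H:3 S:1
Element totals:
  C: 11
  H: 10
  S: 1
Molecular formula: C11H10S.
DoU = (2C + 2 + N − H − X) / 2 = (2·11 + 2 + 0 − 10 − 0) / 2 = 7.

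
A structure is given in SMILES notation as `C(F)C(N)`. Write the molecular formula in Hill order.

Atom tally by fragment:
  FCH2 → C:1 H:2 F:1
  CH2NH2 → C:1 H:4 N:1
Element totals:
  C: 2
  H: 6
  F: 1
  N: 1

C2H6FN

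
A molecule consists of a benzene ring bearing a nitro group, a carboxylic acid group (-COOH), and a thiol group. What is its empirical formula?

Atom tally by fragment:
  benzene ring core → C:6 H:6
  (− 3 ring H displaced by substituents)
  + NO2 → N:1 O:2
  + COOH → C:1 H:1 O:2
  + SH → S:1 H:1
Element totals:
  C: 7
  H: 5
  N: 1
  O: 4
  S: 1
Molecular formula: C7H5NO4S.
gcd of subscripts (7, 5, 1, 4, 1) = 1, so the empirical formula equals the molecular formula.

C7H5NO4S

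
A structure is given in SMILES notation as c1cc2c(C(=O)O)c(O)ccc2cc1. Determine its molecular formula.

C11H8O3

Atom tally by fragment:
  naphthalene ring system core → C:10 H:8
  (− 2 ring H displaced by substituents)
  + COOH → C:1 H:1 O:2
  + OH → O:1 H:1
Element totals:
  C: 11
  H: 8
  O: 3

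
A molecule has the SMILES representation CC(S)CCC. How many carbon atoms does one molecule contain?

5

Atom tally by fragment:
  CH3 → C:1 H:3
  CH(SH) → C:1 H:2 S:1
  CH2 → C:1 H:2
  CH2 → C:1 H:2
  CH3 → C:1 H:3
Element totals:
  C: 5
  H: 12
  S: 1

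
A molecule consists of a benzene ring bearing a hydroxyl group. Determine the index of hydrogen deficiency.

Atom tally by fragment:
  benzene ring core → C:6 H:6
  (− 1 ring H displaced by substituents)
  + OH → O:1 H:1
Element totals:
  C: 6
  H: 6
  O: 1
Molecular formula: C6H6O.
DoU = (2C + 2 + N − H − X) / 2 = (2·6 + 2 + 0 − 6 − 0) / 2 = 4.

4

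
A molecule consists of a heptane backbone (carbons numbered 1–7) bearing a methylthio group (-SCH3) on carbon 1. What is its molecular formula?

Atom tally by fragment:
  CH3SCH2 → C:2 H:5 S:1
  CH2 → C:1 H:2
  CH2 → C:1 H:2
  CH2 → C:1 H:2
  CH2 → C:1 H:2
  CH2 → C:1 H:2
  CH3 → C:1 H:3
Element totals:
  C: 8
  H: 18
  S: 1

C8H18S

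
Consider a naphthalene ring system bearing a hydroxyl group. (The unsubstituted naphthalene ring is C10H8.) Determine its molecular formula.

Atom tally by fragment:
  naphthalene ring system core → C:10 H:8
  (− 1 ring H displaced by substituents)
  + OH → O:1 H:1
Element totals:
  C: 10
  H: 8
  O: 1

C10H8O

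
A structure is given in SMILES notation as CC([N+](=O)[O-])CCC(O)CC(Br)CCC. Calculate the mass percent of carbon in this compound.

Atom tally by fragment:
  CH3 → C:1 H:3
  CH(NO2) → C:1 H:1 N:1 O:2
  CH2 → C:1 H:2
  CH2 → C:1 H:2
  CH(OH) → C:1 H:2 O:1
  CH2 → C:1 H:2
  CH(Br) → C:1 H:1 Br:1
  CH2 → C:1 H:2
  CH2 → C:1 H:2
  CH3 → C:1 H:3
Element totals:
  C: 10
  H: 20
  Br: 1
  N: 1
  O: 3
Molecular formula: C10H20BrNO3.
Molar mass = 282.178 g/mol.
Mass from C: 10 × 12.011 = 120.110 g/mol.
%C = 120.110 / 282.178 × 100 = 42.57%.

42.57%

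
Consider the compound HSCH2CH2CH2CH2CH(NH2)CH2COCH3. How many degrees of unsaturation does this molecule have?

1

Element totals:
  C: 8
  H: 17
  N: 1
  O: 1
  S: 1
Molecular formula: C8H17NOS.
DoU = (2C + 2 + N − H − X) / 2 = (2·8 + 2 + 1 − 17 − 0) / 2 = 1.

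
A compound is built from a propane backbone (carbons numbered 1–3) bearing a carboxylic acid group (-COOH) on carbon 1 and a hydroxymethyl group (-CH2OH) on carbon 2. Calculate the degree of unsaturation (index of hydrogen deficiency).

1

Atom tally by fragment:
  HOOCCH2 → C:2 H:3 O:2
  CH(CH2OH) → C:2 H:4 O:1
  CH3 → C:1 H:3
Element totals:
  C: 5
  H: 10
  O: 3
Molecular formula: C5H10O3.
DoU = (2C + 2 + N − H − X) / 2 = (2·5 + 2 + 0 − 10 − 0) / 2 = 1.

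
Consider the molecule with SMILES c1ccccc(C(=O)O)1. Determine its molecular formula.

C7H6O2

Atom tally by fragment:
  benzene ring core → C:6 H:6
  (− 1 ring H displaced by substituents)
  + COOH → C:1 H:1 O:2
Element totals:
  C: 7
  H: 6
  O: 2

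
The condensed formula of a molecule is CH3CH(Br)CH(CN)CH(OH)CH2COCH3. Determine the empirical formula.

Element totals:
  C: 8
  H: 12
  Br: 1
  N: 1
  O: 2
Molecular formula: C8H12BrNO2.
gcd of subscripts (1, 8, 12, 1, 2) = 1, so the empirical formula equals the molecular formula.

C8H12BrNO2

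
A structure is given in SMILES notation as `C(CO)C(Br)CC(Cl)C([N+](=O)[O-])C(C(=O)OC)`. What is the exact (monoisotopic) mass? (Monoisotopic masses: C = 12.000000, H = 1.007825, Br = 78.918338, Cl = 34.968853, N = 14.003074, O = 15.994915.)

330.9822

Atom tally by fragment:
  HOCH2CH2 → C:2 H:5 O:1
  CH(Br) → C:1 H:1 Br:1
  CH2 → C:1 H:2
  CH(Cl) → C:1 H:1 Cl:1
  CH(NO2) → C:1 H:1 N:1 O:2
  CH2COOCH3 → C:3 H:5 O:2
Element totals:
  C: 9
  H: 15
  Br: 1
  Cl: 1
  N: 1
  O: 5
Molecular formula: C9H15BrClNO5.
  M = 9(12.0) + 15(1.007825) + 78.918338 + 34.968853 + 14.003074 + 5(15.994915)
    = 108.000000 + 15.117375 + 78.918338 + 34.968853 + 14.003074 + 79.974575 = 330.982215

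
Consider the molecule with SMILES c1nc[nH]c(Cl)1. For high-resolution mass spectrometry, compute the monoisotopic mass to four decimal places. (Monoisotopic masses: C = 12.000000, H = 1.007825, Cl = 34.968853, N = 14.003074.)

Atom tally by fragment:
  imidazole ring core → C:3 H:4 N:2
  (− 1 ring H displaced by substituents)
  + Cl → Cl:1
Element totals:
  C: 3
  H: 3
  Cl: 1
  N: 2
Molecular formula: C3H3ClN2.
  M = 3(12.0) + 3(1.007825) + 34.968853 + 2(14.003074)
    = 36.000000 + 3.023475 + 34.968853 + 28.006148 = 101.998476

101.9985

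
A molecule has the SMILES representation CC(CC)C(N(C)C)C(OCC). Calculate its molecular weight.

Atom tally by fragment:
  CH3 → C:1 H:3
  CH(C2H5) → C:3 H:6
  CH(N(CH3)2) → C:3 H:7 N:1
  CH2OC2H5 → C:3 H:7 O:1
Element totals:
  C: 10
  H: 23
  N: 1
  O: 1
Molecular formula: C10H23NO.
  M = 10(12.011) + 23(1.008) + 14.007 + 15.999
    = 120.110 + 23.184 + 14.007 + 15.999 = 173.300

173.30 g/mol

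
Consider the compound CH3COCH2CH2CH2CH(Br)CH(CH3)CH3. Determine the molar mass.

Element totals:
  C: 9
  H: 17
  Br: 1
  O: 1
Molecular formula: C9H17BrO.
  M = 9(12.011) + 17(1.008) + 79.904 + 15.999
    = 108.099 + 17.136 + 79.904 + 15.999 = 221.138

221.14 g/mol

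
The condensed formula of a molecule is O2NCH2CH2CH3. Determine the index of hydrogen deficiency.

Element totals:
  C: 3
  H: 7
  N: 1
  O: 2
Molecular formula: C3H7NO2.
DoU = (2C + 2 + N − H − X) / 2 = (2·3 + 2 + 1 − 7 − 0) / 2 = 1.

1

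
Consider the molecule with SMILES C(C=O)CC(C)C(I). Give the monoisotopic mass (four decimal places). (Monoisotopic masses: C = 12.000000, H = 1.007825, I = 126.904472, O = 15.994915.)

Atom tally by fragment:
  OHCCH2 → C:2 H:3 O:1
  CH2 → C:1 H:2
  CH(CH3) → C:2 H:4
  CH2I → C:1 H:2 I:1
Element totals:
  C: 6
  H: 11
  I: 1
  O: 1
Molecular formula: C6H11IO.
  M = 6(12.0) + 11(1.007825) + 126.904472 + 15.994915
    = 72.000000 + 11.086075 + 126.904472 + 15.994915 = 225.985462

225.9855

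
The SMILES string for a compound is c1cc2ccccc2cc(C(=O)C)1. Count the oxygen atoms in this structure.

1

Atom tally by fragment:
  naphthalene ring system core → C:10 H:8
  (− 1 ring H displaced by substituents)
  + COCH3 → C:2 H:3 O:1
Element totals:
  C: 12
  H: 10
  O: 1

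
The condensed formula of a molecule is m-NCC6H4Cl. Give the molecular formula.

Atom tally by fragment:
  benzene ring core → C:6 H:6
  (− 2 ring H displaced by substituents)
  + CN → C:1 N:1
  + Cl → Cl:1
Element totals:
  C: 7
  H: 4
  Cl: 1
  N: 1

C7H4ClN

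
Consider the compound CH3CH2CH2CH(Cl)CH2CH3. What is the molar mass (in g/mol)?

Element totals:
  C: 6
  H: 13
  Cl: 1
Molecular formula: C6H13Cl.
  M = 6(12.011) + 13(1.008) + 35.45
    = 72.066 + 13.104 + 35.450 = 120.620

120.62 g/mol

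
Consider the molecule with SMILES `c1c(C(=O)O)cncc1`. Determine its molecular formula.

Atom tally by fragment:
  pyridine ring core → C:5 H:5 N:1
  (− 1 ring H displaced by substituents)
  + COOH → C:1 H:1 O:2
Element totals:
  C: 6
  H: 5
  N: 1
  O: 2

C6H5NO2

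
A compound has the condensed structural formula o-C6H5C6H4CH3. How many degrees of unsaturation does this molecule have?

8

Element totals:
  C: 13
  H: 12
Molecular formula: C13H12.
DoU = (2C + 2 + N − H − X) / 2 = (2·13 + 2 + 0 − 12 − 0) / 2 = 8.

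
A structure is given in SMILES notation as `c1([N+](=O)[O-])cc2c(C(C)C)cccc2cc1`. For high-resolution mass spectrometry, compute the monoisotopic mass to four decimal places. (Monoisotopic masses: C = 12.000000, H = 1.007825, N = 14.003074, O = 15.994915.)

Atom tally by fragment:
  naphthalene ring system core → C:10 H:8
  (− 2 ring H displaced by substituents)
  + NO2 → N:1 O:2
  + CH(CH3)2 → C:3 H:7
Element totals:
  C: 13
  H: 13
  N: 1
  O: 2
Molecular formula: C13H13NO2.
  M = 13(12.0) + 13(1.007825) + 14.003074 + 2(15.994915)
    = 156.000000 + 13.101725 + 14.003074 + 31.989830 = 215.094629

215.0946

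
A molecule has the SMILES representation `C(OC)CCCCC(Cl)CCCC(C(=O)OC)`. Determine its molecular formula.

C13H25ClO3

Atom tally by fragment:
  CH3OCH2 → C:2 H:5 O:1
  CH2 → C:1 H:2
  CH2 → C:1 H:2
  CH2 → C:1 H:2
  CH2 → C:1 H:2
  CH(Cl) → C:1 H:1 Cl:1
  CH2 → C:1 H:2
  CH2 → C:1 H:2
  CH2 → C:1 H:2
  CH2COOCH3 → C:3 H:5 O:2
Element totals:
  C: 13
  H: 25
  Cl: 1
  O: 3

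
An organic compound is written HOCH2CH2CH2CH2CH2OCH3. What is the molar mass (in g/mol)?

Element totals:
  C: 6
  H: 14
  O: 2
Molecular formula: C6H14O2.
  M = 6(12.011) + 14(1.008) + 2(15.999)
    = 72.066 + 14.112 + 31.998 = 118.176

118.18 g/mol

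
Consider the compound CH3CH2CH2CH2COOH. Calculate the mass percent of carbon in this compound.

58.80%

Element totals:
  C: 5
  H: 10
  O: 2
Molecular formula: C5H10O2.
Molar mass = 102.133 g/mol.
Mass from C: 5 × 12.011 = 60.055 g/mol.
%C = 60.055 / 102.133 × 100 = 58.80%.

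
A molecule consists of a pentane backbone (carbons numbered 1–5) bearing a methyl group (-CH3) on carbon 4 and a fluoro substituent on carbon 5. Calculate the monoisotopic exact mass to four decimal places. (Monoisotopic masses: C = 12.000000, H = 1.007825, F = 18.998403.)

Atom tally by fragment:
  CH3 → C:1 H:3
  CH2 → C:1 H:2
  CH2 → C:1 H:2
  CH(CH3) → C:2 H:4
  CH2F → C:1 H:2 F:1
Element totals:
  C: 6
  H: 13
  F: 1
Molecular formula: C6H13F.
  M = 6(12.0) + 13(1.007825) + 18.998403
    = 72.000000 + 13.101725 + 18.998403 = 104.100128

104.1001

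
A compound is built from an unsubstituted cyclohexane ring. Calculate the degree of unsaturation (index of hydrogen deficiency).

Atom tally by fragment:
  cyclohexane ring core → C:6 H:12
Element totals:
  C: 6
  H: 12
Molecular formula: C6H12.
DoU = (2C + 2 + N − H − X) / 2 = (2·6 + 2 + 0 − 12 − 0) / 2 = 1.

1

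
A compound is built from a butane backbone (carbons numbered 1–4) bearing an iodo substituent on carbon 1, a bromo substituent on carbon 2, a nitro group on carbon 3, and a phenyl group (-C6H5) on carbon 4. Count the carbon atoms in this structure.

Atom tally by fragment:
  ICH2 → C:1 H:2 I:1
  CH(Br) → C:1 H:1 Br:1
  CH(NO2) → C:1 H:1 N:1 O:2
  CH2C6H5 → C:7 H:7
Element totals:
  C: 10
  H: 11
  Br: 1
  I: 1
  N: 1
  O: 2

10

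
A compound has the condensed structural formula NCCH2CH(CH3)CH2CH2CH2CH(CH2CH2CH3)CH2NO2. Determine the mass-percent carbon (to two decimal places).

Atom tally by fragment:
  NCCH2 → C:2 H:2 N:1
  CH(CH3) → C:2 H:4
  CH2 → C:1 H:2
  CH2 → C:1 H:2
  CH2 → C:1 H:2
  CH(CH2CH2CH3) → C:4 H:8
  CH2NO2 → C:1 H:2 N:1 O:2
Element totals:
  C: 12
  H: 22
  N: 2
  O: 2
Molecular formula: C12H22N2O2.
Molar mass = 226.320 g/mol.
Mass from C: 12 × 12.011 = 144.132 g/mol.
%C = 144.132 / 226.320 × 100 = 63.69%.

63.69%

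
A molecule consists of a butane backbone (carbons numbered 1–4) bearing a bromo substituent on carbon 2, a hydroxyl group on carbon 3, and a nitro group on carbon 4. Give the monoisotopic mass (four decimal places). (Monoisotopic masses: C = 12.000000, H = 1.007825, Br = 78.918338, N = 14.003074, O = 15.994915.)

Atom tally by fragment:
  CH3 → C:1 H:3
  CH(Br) → C:1 H:1 Br:1
  CH(OH) → C:1 H:2 O:1
  CH2NO2 → C:1 H:2 N:1 O:2
Element totals:
  C: 4
  H: 8
  Br: 1
  N: 1
  O: 3
Molecular formula: C4H8BrNO3.
  M = 4(12.0) + 8(1.007825) + 78.918338 + 14.003074 + 3(15.994915)
    = 48.000000 + 8.062600 + 78.918338 + 14.003074 + 47.984745 = 196.968757

196.9688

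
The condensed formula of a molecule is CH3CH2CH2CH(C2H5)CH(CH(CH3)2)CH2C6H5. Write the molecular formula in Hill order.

Atom tally by fragment:
  CH3 → C:1 H:3
  CH2 → C:1 H:2
  CH2 → C:1 H:2
  CH(C2H5) → C:3 H:6
  CH(CH(CH3)2) → C:4 H:8
  CH2C6H5 → C:7 H:7
Element totals:
  C: 17
  H: 28

C17H28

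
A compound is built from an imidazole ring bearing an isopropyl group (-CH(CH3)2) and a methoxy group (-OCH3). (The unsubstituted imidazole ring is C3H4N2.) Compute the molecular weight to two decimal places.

140.19 g/mol

Atom tally by fragment:
  imidazole ring core → C:3 H:4 N:2
  (− 2 ring H displaced by substituents)
  + CH(CH3)2 → C:3 H:7
  + OCH3 → C:1 H:3 O:1
Element totals:
  C: 7
  H: 12
  N: 2
  O: 1
Molecular formula: C7H12N2O.
  M = 7(12.011) + 12(1.008) + 2(14.007) + 15.999
    = 84.077 + 12.096 + 28.014 + 15.999 = 140.186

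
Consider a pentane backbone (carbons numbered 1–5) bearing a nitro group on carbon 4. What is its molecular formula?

C5H11NO2

Atom tally by fragment:
  CH3 → C:1 H:3
  CH2 → C:1 H:2
  CH2 → C:1 H:2
  CH(NO2) → C:1 H:1 N:1 O:2
  CH3 → C:1 H:3
Element totals:
  C: 5
  H: 11
  N: 1
  O: 2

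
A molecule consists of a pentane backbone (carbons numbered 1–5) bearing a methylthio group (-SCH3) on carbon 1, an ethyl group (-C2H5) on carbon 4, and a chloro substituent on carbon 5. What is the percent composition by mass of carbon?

Atom tally by fragment:
  CH3SCH2 → C:2 H:5 S:1
  CH2 → C:1 H:2
  CH2 → C:1 H:2
  CH(C2H5) → C:3 H:6
  CH2Cl → C:1 H:2 Cl:1
Element totals:
  C: 8
  H: 17
  Cl: 1
  S: 1
Molecular formula: C8H17ClS.
Molar mass = 180.734 g/mol.
Mass from C: 8 × 12.011 = 96.088 g/mol.
%C = 96.088 / 180.734 × 100 = 53.17%.

53.17%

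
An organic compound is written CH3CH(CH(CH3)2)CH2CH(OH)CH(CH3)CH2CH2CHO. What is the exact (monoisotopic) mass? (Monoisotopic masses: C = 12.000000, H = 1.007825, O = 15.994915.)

200.1776

Element totals:
  C: 12
  H: 24
  O: 2
Molecular formula: C12H24O2.
  M = 12(12.0) + 24(1.007825) + 2(15.994915)
    = 144.000000 + 24.187800 + 31.989830 = 200.177630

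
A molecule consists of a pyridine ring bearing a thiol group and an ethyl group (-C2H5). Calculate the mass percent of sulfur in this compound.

23.03%

Atom tally by fragment:
  pyridine ring core → C:5 H:5 N:1
  (− 2 ring H displaced by substituents)
  + SH → S:1 H:1
  + C2H5 → C:2 H:5
Element totals:
  C: 7
  H: 9
  N: 1
  S: 1
Molecular formula: C7H9NS.
Molar mass = 139.216 g/mol.
Mass from S: 1 × 32.06 = 32.060 g/mol.
%S = 32.060 / 139.216 × 100 = 23.03%.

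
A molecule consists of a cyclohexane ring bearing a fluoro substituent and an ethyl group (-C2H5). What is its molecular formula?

C8H15F

Atom tally by fragment:
  cyclohexane ring core → C:6 H:12
  (− 2 ring H displaced by substituents)
  + F → F:1
  + C2H5 → C:2 H:5
Element totals:
  C: 8
  H: 15
  F: 1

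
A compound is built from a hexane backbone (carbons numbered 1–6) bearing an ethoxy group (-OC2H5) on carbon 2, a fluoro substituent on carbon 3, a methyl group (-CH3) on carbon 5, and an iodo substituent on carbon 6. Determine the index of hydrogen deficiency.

0

Atom tally by fragment:
  CH3 → C:1 H:3
  CH(OC2H5) → C:3 H:6 O:1
  CH(F) → C:1 H:1 F:1
  CH2 → C:1 H:2
  CH(CH3) → C:2 H:4
  CH2I → C:1 H:2 I:1
Element totals:
  C: 9
  H: 18
  F: 1
  I: 1
  O: 1
Molecular formula: C9H18FIO.
DoU = (2C + 2 + N − H − X) / 2 = (2·9 + 2 + 0 − 18 − 2) / 2 = 0.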